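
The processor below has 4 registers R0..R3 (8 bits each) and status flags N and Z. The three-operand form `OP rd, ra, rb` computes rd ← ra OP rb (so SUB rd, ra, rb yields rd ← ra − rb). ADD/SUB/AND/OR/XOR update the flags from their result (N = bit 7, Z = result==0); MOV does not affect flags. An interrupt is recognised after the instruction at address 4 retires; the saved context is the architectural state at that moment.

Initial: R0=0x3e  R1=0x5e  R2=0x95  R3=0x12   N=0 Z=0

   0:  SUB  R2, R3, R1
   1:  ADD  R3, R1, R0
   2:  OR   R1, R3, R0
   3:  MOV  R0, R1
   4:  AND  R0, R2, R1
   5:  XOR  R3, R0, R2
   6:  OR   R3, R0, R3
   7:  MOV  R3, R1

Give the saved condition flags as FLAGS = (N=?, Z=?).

FLAGS = (N=1, Z=0)

after  0: R0=0x3e R1=0x5e R2=0xb4 R3=0x12  N=1 Z=0
after  1: R0=0x3e R1=0x5e R2=0xb4 R3=0x9c  N=1 Z=0
after  2: R0=0x3e R1=0xbe R2=0xb4 R3=0x9c  N=1 Z=0
after  3: R0=0xbe R1=0xbe R2=0xb4 R3=0x9c  N=1 Z=0
after  4: R0=0xb4 R1=0xbe R2=0xb4 R3=0x9c  N=1 Z=0
-- IRQ taken; context saved, return-PC = 5 --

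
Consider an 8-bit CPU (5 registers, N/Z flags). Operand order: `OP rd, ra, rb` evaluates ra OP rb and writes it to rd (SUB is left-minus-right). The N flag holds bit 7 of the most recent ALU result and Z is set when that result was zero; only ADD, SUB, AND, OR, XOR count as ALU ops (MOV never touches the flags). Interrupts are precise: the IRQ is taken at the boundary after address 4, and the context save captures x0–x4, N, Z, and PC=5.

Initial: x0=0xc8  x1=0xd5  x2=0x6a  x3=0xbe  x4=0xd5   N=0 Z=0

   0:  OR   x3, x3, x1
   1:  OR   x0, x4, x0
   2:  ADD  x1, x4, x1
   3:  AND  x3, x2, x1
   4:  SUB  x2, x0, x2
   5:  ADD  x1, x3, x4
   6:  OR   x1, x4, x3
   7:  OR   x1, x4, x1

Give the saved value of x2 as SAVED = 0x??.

SAVED = 0x73

after  0: x0=0xc8 x1=0xd5 x2=0x6a x3=0xff x4=0xd5  N=1 Z=0
after  1: x0=0xdd x1=0xd5 x2=0x6a x3=0xff x4=0xd5  N=1 Z=0
after  2: x0=0xdd x1=0xaa x2=0x6a x3=0xff x4=0xd5  N=1 Z=0
after  3: x0=0xdd x1=0xaa x2=0x6a x3=0x2a x4=0xd5  N=0 Z=0
after  4: x0=0xdd x1=0xaa x2=0x73 x3=0x2a x4=0xd5  N=0 Z=0
-- IRQ taken; context saved, return-PC = 5 --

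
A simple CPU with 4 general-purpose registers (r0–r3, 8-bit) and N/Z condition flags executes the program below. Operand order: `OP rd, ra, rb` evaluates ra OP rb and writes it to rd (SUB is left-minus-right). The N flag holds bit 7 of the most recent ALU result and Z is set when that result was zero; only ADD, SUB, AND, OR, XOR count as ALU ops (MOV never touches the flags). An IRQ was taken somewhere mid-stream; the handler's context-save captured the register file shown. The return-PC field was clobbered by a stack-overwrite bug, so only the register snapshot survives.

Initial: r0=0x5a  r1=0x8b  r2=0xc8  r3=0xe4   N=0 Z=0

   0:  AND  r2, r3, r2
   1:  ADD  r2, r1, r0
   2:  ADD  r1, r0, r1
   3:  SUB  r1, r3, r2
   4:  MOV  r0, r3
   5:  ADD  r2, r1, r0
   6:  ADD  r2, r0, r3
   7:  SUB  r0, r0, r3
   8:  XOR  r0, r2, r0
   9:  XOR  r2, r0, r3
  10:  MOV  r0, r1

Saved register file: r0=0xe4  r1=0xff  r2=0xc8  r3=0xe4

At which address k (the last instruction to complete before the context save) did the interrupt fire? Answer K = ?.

after  0: r0=0x5a r1=0x8b r2=0xc0 r3=0xe4  N=1 Z=0
after  1: r0=0x5a r1=0x8b r2=0xe5 r3=0xe4  N=1 Z=0
after  2: r0=0x5a r1=0xe5 r2=0xe5 r3=0xe4  N=1 Z=0
after  3: r0=0x5a r1=0xff r2=0xe5 r3=0xe4  N=1 Z=0
after  4: r0=0xe4 r1=0xff r2=0xe5 r3=0xe4  N=1 Z=0
after  5: r0=0xe4 r1=0xff r2=0xe3 r3=0xe4  N=1 Z=0
after  6: r0=0xe4 r1=0xff r2=0xc8 r3=0xe4  N=1 Z=0
-- IRQ taken; context saved, return-PC = 7 --

K = 6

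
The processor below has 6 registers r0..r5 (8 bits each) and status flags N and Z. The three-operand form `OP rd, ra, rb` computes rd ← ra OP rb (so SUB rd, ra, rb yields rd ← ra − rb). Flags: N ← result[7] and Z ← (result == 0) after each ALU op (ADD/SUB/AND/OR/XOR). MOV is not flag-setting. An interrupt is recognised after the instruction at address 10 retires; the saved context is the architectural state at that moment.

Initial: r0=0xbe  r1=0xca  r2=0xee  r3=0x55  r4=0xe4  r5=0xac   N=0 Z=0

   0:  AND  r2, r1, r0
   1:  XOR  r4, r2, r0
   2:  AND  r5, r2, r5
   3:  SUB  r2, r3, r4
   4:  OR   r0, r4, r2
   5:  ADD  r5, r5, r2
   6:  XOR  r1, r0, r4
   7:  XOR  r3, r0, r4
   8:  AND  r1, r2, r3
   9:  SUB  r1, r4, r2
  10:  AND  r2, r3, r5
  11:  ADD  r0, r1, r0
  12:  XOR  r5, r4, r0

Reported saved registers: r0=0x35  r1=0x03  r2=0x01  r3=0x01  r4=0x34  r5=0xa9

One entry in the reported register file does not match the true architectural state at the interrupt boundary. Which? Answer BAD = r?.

after  0: r0=0xbe r1=0xca r2=0x8a r3=0x55 r4=0xe4 r5=0xac  N=1 Z=0
after  1: r0=0xbe r1=0xca r2=0x8a r3=0x55 r4=0x34 r5=0xac  N=0 Z=0
after  2: r0=0xbe r1=0xca r2=0x8a r3=0x55 r4=0x34 r5=0x88  N=1 Z=0
after  3: r0=0xbe r1=0xca r2=0x21 r3=0x55 r4=0x34 r5=0x88  N=0 Z=0
after  4: r0=0x35 r1=0xca r2=0x21 r3=0x55 r4=0x34 r5=0x88  N=0 Z=0
after  5: r0=0x35 r1=0xca r2=0x21 r3=0x55 r4=0x34 r5=0xa9  N=1 Z=0
after  6: r0=0x35 r1=0x01 r2=0x21 r3=0x55 r4=0x34 r5=0xa9  N=0 Z=0
after  7: r0=0x35 r1=0x01 r2=0x21 r3=0x01 r4=0x34 r5=0xa9  N=0 Z=0
after  8: r0=0x35 r1=0x01 r2=0x21 r3=0x01 r4=0x34 r5=0xa9  N=0 Z=0
after  9: r0=0x35 r1=0x13 r2=0x21 r3=0x01 r4=0x34 r5=0xa9  N=0 Z=0
after 10: r0=0x35 r1=0x13 r2=0x01 r3=0x01 r4=0x34 r5=0xa9  N=0 Z=0
-- IRQ taken; context saved, return-PC = 11 --
mismatch: r1: reported 0x03 vs actual 0x13

BAD = r1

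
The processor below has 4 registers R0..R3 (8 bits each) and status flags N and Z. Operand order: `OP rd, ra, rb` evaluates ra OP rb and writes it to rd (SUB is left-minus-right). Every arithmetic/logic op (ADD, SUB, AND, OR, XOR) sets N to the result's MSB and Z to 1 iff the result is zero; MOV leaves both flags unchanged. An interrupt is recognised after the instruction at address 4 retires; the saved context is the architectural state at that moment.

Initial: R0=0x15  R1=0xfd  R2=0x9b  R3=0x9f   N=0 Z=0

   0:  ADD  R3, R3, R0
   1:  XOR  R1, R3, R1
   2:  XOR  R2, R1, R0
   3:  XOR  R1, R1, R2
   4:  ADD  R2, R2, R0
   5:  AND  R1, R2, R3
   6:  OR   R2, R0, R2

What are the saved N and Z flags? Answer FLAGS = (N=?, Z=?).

FLAGS = (N=0, Z=0)

after  0: R0=0x15 R1=0xfd R2=0x9b R3=0xb4  N=1 Z=0
after  1: R0=0x15 R1=0x49 R2=0x9b R3=0xb4  N=0 Z=0
after  2: R0=0x15 R1=0x49 R2=0x5c R3=0xb4  N=0 Z=0
after  3: R0=0x15 R1=0x15 R2=0x5c R3=0xb4  N=0 Z=0
after  4: R0=0x15 R1=0x15 R2=0x71 R3=0xb4  N=0 Z=0
-- IRQ taken; context saved, return-PC = 5 --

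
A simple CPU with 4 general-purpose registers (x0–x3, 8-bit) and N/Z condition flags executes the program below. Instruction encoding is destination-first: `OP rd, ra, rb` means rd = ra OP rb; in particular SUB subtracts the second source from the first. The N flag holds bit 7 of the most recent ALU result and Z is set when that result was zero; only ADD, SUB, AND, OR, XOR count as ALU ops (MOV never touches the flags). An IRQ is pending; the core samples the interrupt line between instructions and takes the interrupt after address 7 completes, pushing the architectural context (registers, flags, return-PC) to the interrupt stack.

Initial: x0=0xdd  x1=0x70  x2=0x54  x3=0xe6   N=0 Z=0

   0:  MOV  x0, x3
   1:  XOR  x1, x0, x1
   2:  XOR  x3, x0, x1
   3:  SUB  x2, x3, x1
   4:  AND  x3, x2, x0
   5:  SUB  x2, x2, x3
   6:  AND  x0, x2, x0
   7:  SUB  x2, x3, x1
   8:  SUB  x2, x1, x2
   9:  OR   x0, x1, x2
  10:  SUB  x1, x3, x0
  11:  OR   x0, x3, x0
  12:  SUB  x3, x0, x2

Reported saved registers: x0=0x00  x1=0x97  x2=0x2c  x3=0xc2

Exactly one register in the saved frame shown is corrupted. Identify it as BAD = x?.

BAD = x1

after  0: x0=0xe6 x1=0x70 x2=0x54 x3=0xe6  N=0 Z=0
after  1: x0=0xe6 x1=0x96 x2=0x54 x3=0xe6  N=1 Z=0
after  2: x0=0xe6 x1=0x96 x2=0x54 x3=0x70  N=0 Z=0
after  3: x0=0xe6 x1=0x96 x2=0xda x3=0x70  N=1 Z=0
after  4: x0=0xe6 x1=0x96 x2=0xda x3=0xc2  N=1 Z=0
after  5: x0=0xe6 x1=0x96 x2=0x18 x3=0xc2  N=0 Z=0
after  6: x0=0x00 x1=0x96 x2=0x18 x3=0xc2  N=0 Z=1
after  7: x0=0x00 x1=0x96 x2=0x2c x3=0xc2  N=0 Z=0
-- IRQ taken; context saved, return-PC = 8 --
mismatch: x1: reported 0x97 vs actual 0x96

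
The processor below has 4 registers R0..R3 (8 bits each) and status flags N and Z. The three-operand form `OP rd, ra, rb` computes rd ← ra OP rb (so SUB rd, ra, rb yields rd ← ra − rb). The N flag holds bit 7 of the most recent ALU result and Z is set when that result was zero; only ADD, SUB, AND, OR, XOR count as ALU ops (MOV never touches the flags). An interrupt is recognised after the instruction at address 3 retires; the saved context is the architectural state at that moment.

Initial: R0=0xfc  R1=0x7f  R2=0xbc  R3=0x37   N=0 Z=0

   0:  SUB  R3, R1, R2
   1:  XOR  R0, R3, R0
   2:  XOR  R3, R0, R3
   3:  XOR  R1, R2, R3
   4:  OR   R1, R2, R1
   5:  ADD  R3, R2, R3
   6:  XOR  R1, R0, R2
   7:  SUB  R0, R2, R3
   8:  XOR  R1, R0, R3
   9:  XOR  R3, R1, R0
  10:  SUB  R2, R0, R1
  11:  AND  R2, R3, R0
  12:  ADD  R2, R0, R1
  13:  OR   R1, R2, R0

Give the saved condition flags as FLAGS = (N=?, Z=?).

after  0: R0=0xfc R1=0x7f R2=0xbc R3=0xc3  N=1 Z=0
after  1: R0=0x3f R1=0x7f R2=0xbc R3=0xc3  N=0 Z=0
after  2: R0=0x3f R1=0x7f R2=0xbc R3=0xfc  N=1 Z=0
after  3: R0=0x3f R1=0x40 R2=0xbc R3=0xfc  N=0 Z=0
-- IRQ taken; context saved, return-PC = 4 --

FLAGS = (N=0, Z=0)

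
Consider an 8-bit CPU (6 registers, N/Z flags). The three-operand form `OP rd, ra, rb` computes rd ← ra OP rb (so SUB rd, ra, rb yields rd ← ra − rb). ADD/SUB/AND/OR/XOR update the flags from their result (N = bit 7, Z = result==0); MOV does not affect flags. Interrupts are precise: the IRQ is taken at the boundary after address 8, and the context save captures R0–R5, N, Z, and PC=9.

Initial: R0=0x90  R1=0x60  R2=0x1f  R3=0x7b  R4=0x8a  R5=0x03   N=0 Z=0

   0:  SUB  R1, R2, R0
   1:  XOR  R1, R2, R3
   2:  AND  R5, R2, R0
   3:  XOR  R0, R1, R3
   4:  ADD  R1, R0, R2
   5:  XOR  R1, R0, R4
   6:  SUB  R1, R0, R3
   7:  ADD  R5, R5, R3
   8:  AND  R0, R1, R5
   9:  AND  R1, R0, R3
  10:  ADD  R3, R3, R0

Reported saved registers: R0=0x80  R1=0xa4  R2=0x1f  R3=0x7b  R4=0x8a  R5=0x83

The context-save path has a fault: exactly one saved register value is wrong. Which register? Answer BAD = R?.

after  0: R0=0x90 R1=0x8f R2=0x1f R3=0x7b R4=0x8a R5=0x03  N=1 Z=0
after  1: R0=0x90 R1=0x64 R2=0x1f R3=0x7b R4=0x8a R5=0x03  N=0 Z=0
after  2: R0=0x90 R1=0x64 R2=0x1f R3=0x7b R4=0x8a R5=0x10  N=0 Z=0
after  3: R0=0x1f R1=0x64 R2=0x1f R3=0x7b R4=0x8a R5=0x10  N=0 Z=0
after  4: R0=0x1f R1=0x3e R2=0x1f R3=0x7b R4=0x8a R5=0x10  N=0 Z=0
after  5: R0=0x1f R1=0x95 R2=0x1f R3=0x7b R4=0x8a R5=0x10  N=1 Z=0
after  6: R0=0x1f R1=0xa4 R2=0x1f R3=0x7b R4=0x8a R5=0x10  N=1 Z=0
after  7: R0=0x1f R1=0xa4 R2=0x1f R3=0x7b R4=0x8a R5=0x8b  N=1 Z=0
after  8: R0=0x80 R1=0xa4 R2=0x1f R3=0x7b R4=0x8a R5=0x8b  N=1 Z=0
-- IRQ taken; context saved, return-PC = 9 --
mismatch: R5: reported 0x83 vs actual 0x8b

BAD = R5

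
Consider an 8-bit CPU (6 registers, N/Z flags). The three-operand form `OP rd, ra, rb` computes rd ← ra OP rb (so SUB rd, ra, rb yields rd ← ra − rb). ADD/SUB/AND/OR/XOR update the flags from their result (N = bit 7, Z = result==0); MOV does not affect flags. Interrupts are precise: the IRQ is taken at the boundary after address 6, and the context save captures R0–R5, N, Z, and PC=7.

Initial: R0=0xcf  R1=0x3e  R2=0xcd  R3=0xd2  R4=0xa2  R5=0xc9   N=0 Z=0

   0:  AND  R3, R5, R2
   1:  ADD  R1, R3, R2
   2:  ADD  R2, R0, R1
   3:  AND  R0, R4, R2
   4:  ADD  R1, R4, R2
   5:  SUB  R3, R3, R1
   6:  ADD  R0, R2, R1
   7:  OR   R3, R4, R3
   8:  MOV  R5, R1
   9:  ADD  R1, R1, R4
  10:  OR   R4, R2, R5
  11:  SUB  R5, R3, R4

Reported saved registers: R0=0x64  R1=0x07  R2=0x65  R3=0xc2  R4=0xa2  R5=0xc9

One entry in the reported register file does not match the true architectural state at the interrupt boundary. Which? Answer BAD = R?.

after  0: R0=0xcf R1=0x3e R2=0xcd R3=0xc9 R4=0xa2 R5=0xc9  N=1 Z=0
after  1: R0=0xcf R1=0x96 R2=0xcd R3=0xc9 R4=0xa2 R5=0xc9  N=1 Z=0
after  2: R0=0xcf R1=0x96 R2=0x65 R3=0xc9 R4=0xa2 R5=0xc9  N=0 Z=0
after  3: R0=0x20 R1=0x96 R2=0x65 R3=0xc9 R4=0xa2 R5=0xc9  N=0 Z=0
after  4: R0=0x20 R1=0x07 R2=0x65 R3=0xc9 R4=0xa2 R5=0xc9  N=0 Z=0
after  5: R0=0x20 R1=0x07 R2=0x65 R3=0xc2 R4=0xa2 R5=0xc9  N=1 Z=0
after  6: R0=0x6c R1=0x07 R2=0x65 R3=0xc2 R4=0xa2 R5=0xc9  N=0 Z=0
-- IRQ taken; context saved, return-PC = 7 --
mismatch: R0: reported 0x64 vs actual 0x6c

BAD = R0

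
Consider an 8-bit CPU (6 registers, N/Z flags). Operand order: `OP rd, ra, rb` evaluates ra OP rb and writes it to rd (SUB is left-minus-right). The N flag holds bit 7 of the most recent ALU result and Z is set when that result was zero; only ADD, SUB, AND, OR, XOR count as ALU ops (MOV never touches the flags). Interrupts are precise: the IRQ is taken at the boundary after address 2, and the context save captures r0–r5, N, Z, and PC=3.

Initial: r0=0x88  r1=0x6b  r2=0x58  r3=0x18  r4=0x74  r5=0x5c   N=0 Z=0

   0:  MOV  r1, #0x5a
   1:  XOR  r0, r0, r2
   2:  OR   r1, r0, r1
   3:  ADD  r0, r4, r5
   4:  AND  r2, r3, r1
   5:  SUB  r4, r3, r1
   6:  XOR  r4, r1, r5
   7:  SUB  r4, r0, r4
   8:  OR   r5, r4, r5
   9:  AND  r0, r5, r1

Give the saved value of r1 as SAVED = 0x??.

after  0: r0=0x88 r1=0x5a r2=0x58 r3=0x18 r4=0x74 r5=0x5c  N=0 Z=0
after  1: r0=0xd0 r1=0x5a r2=0x58 r3=0x18 r4=0x74 r5=0x5c  N=1 Z=0
after  2: r0=0xd0 r1=0xda r2=0x58 r3=0x18 r4=0x74 r5=0x5c  N=1 Z=0
-- IRQ taken; context saved, return-PC = 3 --

SAVED = 0xda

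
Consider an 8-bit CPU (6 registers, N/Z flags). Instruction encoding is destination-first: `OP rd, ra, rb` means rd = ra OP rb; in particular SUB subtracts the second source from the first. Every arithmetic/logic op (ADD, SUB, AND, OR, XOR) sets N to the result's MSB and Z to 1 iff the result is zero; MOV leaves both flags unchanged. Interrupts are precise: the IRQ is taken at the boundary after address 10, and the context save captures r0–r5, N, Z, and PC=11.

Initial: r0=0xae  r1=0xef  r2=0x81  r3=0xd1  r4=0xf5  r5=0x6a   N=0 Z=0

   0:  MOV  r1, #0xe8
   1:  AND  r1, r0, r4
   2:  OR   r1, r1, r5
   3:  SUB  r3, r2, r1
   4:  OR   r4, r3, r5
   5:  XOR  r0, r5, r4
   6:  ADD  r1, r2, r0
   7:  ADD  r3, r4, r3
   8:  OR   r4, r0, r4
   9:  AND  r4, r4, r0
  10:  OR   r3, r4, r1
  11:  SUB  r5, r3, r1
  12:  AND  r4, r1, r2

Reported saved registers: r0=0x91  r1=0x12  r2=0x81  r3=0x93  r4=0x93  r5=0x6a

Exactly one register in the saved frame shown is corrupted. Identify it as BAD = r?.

BAD = r4

after  0: r0=0xae r1=0xe8 r2=0x81 r3=0xd1 r4=0xf5 r5=0x6a  N=0 Z=0
after  1: r0=0xae r1=0xa4 r2=0x81 r3=0xd1 r4=0xf5 r5=0x6a  N=1 Z=0
after  2: r0=0xae r1=0xee r2=0x81 r3=0xd1 r4=0xf5 r5=0x6a  N=1 Z=0
after  3: r0=0xae r1=0xee r2=0x81 r3=0x93 r4=0xf5 r5=0x6a  N=1 Z=0
after  4: r0=0xae r1=0xee r2=0x81 r3=0x93 r4=0xfb r5=0x6a  N=1 Z=0
after  5: r0=0x91 r1=0xee r2=0x81 r3=0x93 r4=0xfb r5=0x6a  N=1 Z=0
after  6: r0=0x91 r1=0x12 r2=0x81 r3=0x93 r4=0xfb r5=0x6a  N=0 Z=0
after  7: r0=0x91 r1=0x12 r2=0x81 r3=0x8e r4=0xfb r5=0x6a  N=1 Z=0
after  8: r0=0x91 r1=0x12 r2=0x81 r3=0x8e r4=0xfb r5=0x6a  N=1 Z=0
after  9: r0=0x91 r1=0x12 r2=0x81 r3=0x8e r4=0x91 r5=0x6a  N=1 Z=0
after 10: r0=0x91 r1=0x12 r2=0x81 r3=0x93 r4=0x91 r5=0x6a  N=1 Z=0
-- IRQ taken; context saved, return-PC = 11 --
mismatch: r4: reported 0x93 vs actual 0x91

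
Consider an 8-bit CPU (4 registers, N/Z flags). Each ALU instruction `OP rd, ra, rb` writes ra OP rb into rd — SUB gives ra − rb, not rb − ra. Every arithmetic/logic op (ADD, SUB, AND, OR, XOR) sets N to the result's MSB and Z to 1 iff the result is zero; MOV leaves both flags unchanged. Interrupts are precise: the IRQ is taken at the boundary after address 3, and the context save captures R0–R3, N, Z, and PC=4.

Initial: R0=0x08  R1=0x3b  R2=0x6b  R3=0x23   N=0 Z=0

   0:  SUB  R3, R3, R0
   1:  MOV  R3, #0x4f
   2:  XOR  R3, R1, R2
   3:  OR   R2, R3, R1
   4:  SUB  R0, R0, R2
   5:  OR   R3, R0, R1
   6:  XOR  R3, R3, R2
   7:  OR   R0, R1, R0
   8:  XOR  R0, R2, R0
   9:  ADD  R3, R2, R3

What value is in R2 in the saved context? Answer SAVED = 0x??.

SAVED = 0x7b

after  0: R0=0x08 R1=0x3b R2=0x6b R3=0x1b  N=0 Z=0
after  1: R0=0x08 R1=0x3b R2=0x6b R3=0x4f  N=0 Z=0
after  2: R0=0x08 R1=0x3b R2=0x6b R3=0x50  N=0 Z=0
after  3: R0=0x08 R1=0x3b R2=0x7b R3=0x50  N=0 Z=0
-- IRQ taken; context saved, return-PC = 4 --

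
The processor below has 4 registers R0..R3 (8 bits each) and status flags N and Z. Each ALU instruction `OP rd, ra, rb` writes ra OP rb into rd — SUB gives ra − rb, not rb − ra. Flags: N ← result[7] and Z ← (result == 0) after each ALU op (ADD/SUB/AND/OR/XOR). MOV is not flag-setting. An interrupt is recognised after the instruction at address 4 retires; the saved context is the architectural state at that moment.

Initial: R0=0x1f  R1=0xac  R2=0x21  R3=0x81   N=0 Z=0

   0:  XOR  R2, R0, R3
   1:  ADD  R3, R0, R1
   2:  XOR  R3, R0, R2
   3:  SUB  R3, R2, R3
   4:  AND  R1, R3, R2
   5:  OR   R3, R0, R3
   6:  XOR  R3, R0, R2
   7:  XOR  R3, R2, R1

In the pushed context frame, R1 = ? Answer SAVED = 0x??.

SAVED = 0x1c

after  0: R0=0x1f R1=0xac R2=0x9e R3=0x81  N=1 Z=0
after  1: R0=0x1f R1=0xac R2=0x9e R3=0xcb  N=1 Z=0
after  2: R0=0x1f R1=0xac R2=0x9e R3=0x81  N=1 Z=0
after  3: R0=0x1f R1=0xac R2=0x9e R3=0x1d  N=0 Z=0
after  4: R0=0x1f R1=0x1c R2=0x9e R3=0x1d  N=0 Z=0
-- IRQ taken; context saved, return-PC = 5 --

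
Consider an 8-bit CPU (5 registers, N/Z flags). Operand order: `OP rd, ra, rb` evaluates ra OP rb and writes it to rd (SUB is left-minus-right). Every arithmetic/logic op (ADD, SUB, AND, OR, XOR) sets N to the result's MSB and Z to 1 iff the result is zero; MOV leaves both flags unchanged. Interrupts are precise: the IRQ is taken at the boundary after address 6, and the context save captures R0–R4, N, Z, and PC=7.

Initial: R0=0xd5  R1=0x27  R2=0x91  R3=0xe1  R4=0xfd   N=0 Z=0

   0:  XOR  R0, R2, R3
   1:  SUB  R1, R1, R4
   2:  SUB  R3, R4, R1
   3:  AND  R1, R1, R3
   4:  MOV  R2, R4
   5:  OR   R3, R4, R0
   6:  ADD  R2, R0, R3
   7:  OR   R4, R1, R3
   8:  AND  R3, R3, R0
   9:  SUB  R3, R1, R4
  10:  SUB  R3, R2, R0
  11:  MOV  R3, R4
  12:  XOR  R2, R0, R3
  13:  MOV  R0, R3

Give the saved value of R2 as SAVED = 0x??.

after  0: R0=0x70 R1=0x27 R2=0x91 R3=0xe1 R4=0xfd  N=0 Z=0
after  1: R0=0x70 R1=0x2a R2=0x91 R3=0xe1 R4=0xfd  N=0 Z=0
after  2: R0=0x70 R1=0x2a R2=0x91 R3=0xd3 R4=0xfd  N=1 Z=0
after  3: R0=0x70 R1=0x02 R2=0x91 R3=0xd3 R4=0xfd  N=0 Z=0
after  4: R0=0x70 R1=0x02 R2=0xfd R3=0xd3 R4=0xfd  N=0 Z=0
after  5: R0=0x70 R1=0x02 R2=0xfd R3=0xfd R4=0xfd  N=1 Z=0
after  6: R0=0x70 R1=0x02 R2=0x6d R3=0xfd R4=0xfd  N=0 Z=0
-- IRQ taken; context saved, return-PC = 7 --

SAVED = 0x6d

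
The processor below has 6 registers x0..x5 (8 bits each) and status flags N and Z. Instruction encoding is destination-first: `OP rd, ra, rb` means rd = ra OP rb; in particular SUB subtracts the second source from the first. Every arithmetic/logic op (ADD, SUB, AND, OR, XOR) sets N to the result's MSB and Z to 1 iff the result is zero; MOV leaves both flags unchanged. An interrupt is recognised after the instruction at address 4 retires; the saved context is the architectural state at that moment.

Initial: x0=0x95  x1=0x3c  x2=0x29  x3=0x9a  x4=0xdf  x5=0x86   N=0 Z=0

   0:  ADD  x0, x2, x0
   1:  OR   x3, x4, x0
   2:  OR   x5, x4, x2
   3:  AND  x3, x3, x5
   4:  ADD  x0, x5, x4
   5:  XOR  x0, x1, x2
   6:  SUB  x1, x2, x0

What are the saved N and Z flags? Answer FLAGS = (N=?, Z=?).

after  0: x0=0xbe x1=0x3c x2=0x29 x3=0x9a x4=0xdf x5=0x86  N=1 Z=0
after  1: x0=0xbe x1=0x3c x2=0x29 x3=0xff x4=0xdf x5=0x86  N=1 Z=0
after  2: x0=0xbe x1=0x3c x2=0x29 x3=0xff x4=0xdf x5=0xff  N=1 Z=0
after  3: x0=0xbe x1=0x3c x2=0x29 x3=0xff x4=0xdf x5=0xff  N=1 Z=0
after  4: x0=0xde x1=0x3c x2=0x29 x3=0xff x4=0xdf x5=0xff  N=1 Z=0
-- IRQ taken; context saved, return-PC = 5 --

FLAGS = (N=1, Z=0)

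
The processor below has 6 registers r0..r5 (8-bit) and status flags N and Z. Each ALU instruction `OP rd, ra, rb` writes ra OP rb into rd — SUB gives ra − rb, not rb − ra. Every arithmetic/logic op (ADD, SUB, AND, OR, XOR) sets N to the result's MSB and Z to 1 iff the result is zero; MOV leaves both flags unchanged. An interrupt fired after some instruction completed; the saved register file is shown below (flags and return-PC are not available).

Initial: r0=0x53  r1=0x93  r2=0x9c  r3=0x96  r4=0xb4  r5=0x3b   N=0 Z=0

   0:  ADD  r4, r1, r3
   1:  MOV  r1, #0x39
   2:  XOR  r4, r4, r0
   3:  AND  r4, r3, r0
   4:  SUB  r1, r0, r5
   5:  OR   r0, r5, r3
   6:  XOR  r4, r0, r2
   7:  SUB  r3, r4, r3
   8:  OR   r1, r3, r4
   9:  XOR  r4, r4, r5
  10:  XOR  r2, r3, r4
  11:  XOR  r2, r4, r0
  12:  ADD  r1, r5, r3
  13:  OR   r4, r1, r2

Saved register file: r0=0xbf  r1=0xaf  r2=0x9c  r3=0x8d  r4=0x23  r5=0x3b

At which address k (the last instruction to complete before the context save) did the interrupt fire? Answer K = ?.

after  0: r0=0x53 r1=0x93 r2=0x9c r3=0x96 r4=0x29 r5=0x3b  N=0 Z=0
after  1: r0=0x53 r1=0x39 r2=0x9c r3=0x96 r4=0x29 r5=0x3b  N=0 Z=0
after  2: r0=0x53 r1=0x39 r2=0x9c r3=0x96 r4=0x7a r5=0x3b  N=0 Z=0
after  3: r0=0x53 r1=0x39 r2=0x9c r3=0x96 r4=0x12 r5=0x3b  N=0 Z=0
after  4: r0=0x53 r1=0x18 r2=0x9c r3=0x96 r4=0x12 r5=0x3b  N=0 Z=0
after  5: r0=0xbf r1=0x18 r2=0x9c r3=0x96 r4=0x12 r5=0x3b  N=1 Z=0
after  6: r0=0xbf r1=0x18 r2=0x9c r3=0x96 r4=0x23 r5=0x3b  N=0 Z=0
after  7: r0=0xbf r1=0x18 r2=0x9c r3=0x8d r4=0x23 r5=0x3b  N=1 Z=0
after  8: r0=0xbf r1=0xaf r2=0x9c r3=0x8d r4=0x23 r5=0x3b  N=1 Z=0
-- IRQ taken; context saved, return-PC = 9 --

K = 8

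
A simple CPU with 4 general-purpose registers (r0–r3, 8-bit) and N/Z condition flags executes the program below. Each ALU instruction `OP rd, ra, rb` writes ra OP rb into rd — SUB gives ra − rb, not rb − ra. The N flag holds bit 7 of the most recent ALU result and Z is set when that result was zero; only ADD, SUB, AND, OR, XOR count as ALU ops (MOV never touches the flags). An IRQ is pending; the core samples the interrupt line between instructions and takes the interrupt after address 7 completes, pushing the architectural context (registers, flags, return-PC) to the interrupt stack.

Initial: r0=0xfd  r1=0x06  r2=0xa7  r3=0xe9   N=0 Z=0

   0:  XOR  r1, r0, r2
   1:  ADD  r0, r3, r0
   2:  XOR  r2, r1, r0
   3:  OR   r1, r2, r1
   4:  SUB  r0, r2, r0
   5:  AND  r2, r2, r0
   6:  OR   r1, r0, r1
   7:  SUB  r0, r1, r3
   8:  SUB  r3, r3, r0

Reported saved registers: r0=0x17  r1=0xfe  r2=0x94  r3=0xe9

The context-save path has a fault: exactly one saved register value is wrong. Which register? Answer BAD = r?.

BAD = r0

after  0: r0=0xfd r1=0x5a r2=0xa7 r3=0xe9  N=0 Z=0
after  1: r0=0xe6 r1=0x5a r2=0xa7 r3=0xe9  N=1 Z=0
after  2: r0=0xe6 r1=0x5a r2=0xbc r3=0xe9  N=1 Z=0
after  3: r0=0xe6 r1=0xfe r2=0xbc r3=0xe9  N=1 Z=0
after  4: r0=0xd6 r1=0xfe r2=0xbc r3=0xe9  N=1 Z=0
after  5: r0=0xd6 r1=0xfe r2=0x94 r3=0xe9  N=1 Z=0
after  6: r0=0xd6 r1=0xfe r2=0x94 r3=0xe9  N=1 Z=0
after  7: r0=0x15 r1=0xfe r2=0x94 r3=0xe9  N=0 Z=0
-- IRQ taken; context saved, return-PC = 8 --
mismatch: r0: reported 0x17 vs actual 0x15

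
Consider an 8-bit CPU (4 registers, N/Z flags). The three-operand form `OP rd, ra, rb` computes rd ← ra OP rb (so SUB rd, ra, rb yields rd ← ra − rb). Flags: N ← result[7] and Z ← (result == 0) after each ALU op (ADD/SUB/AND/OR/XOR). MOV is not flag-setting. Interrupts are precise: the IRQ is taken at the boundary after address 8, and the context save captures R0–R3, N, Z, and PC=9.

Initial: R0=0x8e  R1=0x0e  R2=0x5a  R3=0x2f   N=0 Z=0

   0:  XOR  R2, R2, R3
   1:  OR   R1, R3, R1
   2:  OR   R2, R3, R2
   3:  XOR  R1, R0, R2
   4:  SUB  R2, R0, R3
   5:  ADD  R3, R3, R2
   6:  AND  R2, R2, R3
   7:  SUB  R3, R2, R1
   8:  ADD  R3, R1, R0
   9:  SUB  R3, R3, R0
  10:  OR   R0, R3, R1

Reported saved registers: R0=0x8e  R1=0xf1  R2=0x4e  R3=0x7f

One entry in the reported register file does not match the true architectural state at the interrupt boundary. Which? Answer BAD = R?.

after  0: R0=0x8e R1=0x0e R2=0x75 R3=0x2f  N=0 Z=0
after  1: R0=0x8e R1=0x2f R2=0x75 R3=0x2f  N=0 Z=0
after  2: R0=0x8e R1=0x2f R2=0x7f R3=0x2f  N=0 Z=0
after  3: R0=0x8e R1=0xf1 R2=0x7f R3=0x2f  N=1 Z=0
after  4: R0=0x8e R1=0xf1 R2=0x5f R3=0x2f  N=0 Z=0
after  5: R0=0x8e R1=0xf1 R2=0x5f R3=0x8e  N=1 Z=0
after  6: R0=0x8e R1=0xf1 R2=0x0e R3=0x8e  N=0 Z=0
after  7: R0=0x8e R1=0xf1 R2=0x0e R3=0x1d  N=0 Z=0
after  8: R0=0x8e R1=0xf1 R2=0x0e R3=0x7f  N=0 Z=0
-- IRQ taken; context saved, return-PC = 9 --
mismatch: R2: reported 0x4e vs actual 0x0e

BAD = R2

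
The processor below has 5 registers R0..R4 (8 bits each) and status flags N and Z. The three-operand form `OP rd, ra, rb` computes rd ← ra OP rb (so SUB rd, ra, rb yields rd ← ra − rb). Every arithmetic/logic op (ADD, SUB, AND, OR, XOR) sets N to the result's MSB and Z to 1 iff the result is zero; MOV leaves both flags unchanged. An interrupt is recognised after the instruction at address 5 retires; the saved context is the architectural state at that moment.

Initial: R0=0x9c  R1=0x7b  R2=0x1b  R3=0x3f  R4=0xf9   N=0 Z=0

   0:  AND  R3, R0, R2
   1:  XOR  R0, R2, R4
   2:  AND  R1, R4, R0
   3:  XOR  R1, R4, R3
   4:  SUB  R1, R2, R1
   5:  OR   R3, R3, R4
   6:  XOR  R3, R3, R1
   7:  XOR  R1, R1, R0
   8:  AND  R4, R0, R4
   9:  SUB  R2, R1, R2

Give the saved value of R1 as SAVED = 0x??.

SAVED = 0x3a

after  0: R0=0x9c R1=0x7b R2=0x1b R3=0x18 R4=0xf9  N=0 Z=0
after  1: R0=0xe2 R1=0x7b R2=0x1b R3=0x18 R4=0xf9  N=1 Z=0
after  2: R0=0xe2 R1=0xe0 R2=0x1b R3=0x18 R4=0xf9  N=1 Z=0
after  3: R0=0xe2 R1=0xe1 R2=0x1b R3=0x18 R4=0xf9  N=1 Z=0
after  4: R0=0xe2 R1=0x3a R2=0x1b R3=0x18 R4=0xf9  N=0 Z=0
after  5: R0=0xe2 R1=0x3a R2=0x1b R3=0xf9 R4=0xf9  N=1 Z=0
-- IRQ taken; context saved, return-PC = 6 --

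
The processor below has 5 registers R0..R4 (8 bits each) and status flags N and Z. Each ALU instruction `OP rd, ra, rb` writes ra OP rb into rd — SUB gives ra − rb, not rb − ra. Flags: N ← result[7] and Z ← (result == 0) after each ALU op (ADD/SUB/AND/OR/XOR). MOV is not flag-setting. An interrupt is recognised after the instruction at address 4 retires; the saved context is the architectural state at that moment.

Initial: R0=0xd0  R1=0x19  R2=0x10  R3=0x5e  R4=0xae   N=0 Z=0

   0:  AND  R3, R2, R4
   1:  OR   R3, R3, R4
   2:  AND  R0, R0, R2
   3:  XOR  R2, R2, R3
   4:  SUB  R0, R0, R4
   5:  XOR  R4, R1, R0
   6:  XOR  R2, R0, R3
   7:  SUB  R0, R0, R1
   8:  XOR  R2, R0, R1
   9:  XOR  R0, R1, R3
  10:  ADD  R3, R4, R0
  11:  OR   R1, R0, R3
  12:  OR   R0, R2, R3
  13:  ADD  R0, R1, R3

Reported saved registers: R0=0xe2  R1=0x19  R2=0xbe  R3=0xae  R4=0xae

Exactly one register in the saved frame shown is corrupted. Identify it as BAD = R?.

after  0: R0=0xd0 R1=0x19 R2=0x10 R3=0x00 R4=0xae  N=0 Z=1
after  1: R0=0xd0 R1=0x19 R2=0x10 R3=0xae R4=0xae  N=1 Z=0
after  2: R0=0x10 R1=0x19 R2=0x10 R3=0xae R4=0xae  N=0 Z=0
after  3: R0=0x10 R1=0x19 R2=0xbe R3=0xae R4=0xae  N=1 Z=0
after  4: R0=0x62 R1=0x19 R2=0xbe R3=0xae R4=0xae  N=0 Z=0
-- IRQ taken; context saved, return-PC = 5 --
mismatch: R0: reported 0xe2 vs actual 0x62

BAD = R0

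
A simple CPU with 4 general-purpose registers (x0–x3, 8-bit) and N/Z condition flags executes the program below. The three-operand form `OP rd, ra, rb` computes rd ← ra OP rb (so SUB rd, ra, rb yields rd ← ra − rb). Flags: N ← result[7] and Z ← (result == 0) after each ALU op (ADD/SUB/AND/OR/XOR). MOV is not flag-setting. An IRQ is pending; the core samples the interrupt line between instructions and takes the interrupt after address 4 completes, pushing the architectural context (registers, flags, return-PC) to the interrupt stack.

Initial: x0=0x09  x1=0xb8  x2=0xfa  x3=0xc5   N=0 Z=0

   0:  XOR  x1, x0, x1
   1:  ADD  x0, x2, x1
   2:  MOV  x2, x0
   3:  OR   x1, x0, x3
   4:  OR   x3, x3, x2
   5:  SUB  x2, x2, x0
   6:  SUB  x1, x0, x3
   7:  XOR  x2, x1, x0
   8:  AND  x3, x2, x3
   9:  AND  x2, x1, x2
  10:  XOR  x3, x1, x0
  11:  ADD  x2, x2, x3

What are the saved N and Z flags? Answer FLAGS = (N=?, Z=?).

after  0: x0=0x09 x1=0xb1 x2=0xfa x3=0xc5  N=1 Z=0
after  1: x0=0xab x1=0xb1 x2=0xfa x3=0xc5  N=1 Z=0
after  2: x0=0xab x1=0xb1 x2=0xab x3=0xc5  N=1 Z=0
after  3: x0=0xab x1=0xef x2=0xab x3=0xc5  N=1 Z=0
after  4: x0=0xab x1=0xef x2=0xab x3=0xef  N=1 Z=0
-- IRQ taken; context saved, return-PC = 5 --

FLAGS = (N=1, Z=0)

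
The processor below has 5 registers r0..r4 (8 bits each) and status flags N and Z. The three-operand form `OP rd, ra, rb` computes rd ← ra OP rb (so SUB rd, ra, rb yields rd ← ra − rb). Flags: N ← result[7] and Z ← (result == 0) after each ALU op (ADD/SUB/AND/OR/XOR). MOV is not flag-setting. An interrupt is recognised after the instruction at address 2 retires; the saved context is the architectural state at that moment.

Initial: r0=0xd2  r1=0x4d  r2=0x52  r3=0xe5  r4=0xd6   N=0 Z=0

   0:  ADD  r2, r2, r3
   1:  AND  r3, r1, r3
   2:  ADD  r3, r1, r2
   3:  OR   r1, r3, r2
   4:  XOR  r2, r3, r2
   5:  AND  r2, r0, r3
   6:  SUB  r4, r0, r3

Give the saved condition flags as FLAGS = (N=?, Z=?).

after  0: r0=0xd2 r1=0x4d r2=0x37 r3=0xe5 r4=0xd6  N=0 Z=0
after  1: r0=0xd2 r1=0x4d r2=0x37 r3=0x45 r4=0xd6  N=0 Z=0
after  2: r0=0xd2 r1=0x4d r2=0x37 r3=0x84 r4=0xd6  N=1 Z=0
-- IRQ taken; context saved, return-PC = 3 --

FLAGS = (N=1, Z=0)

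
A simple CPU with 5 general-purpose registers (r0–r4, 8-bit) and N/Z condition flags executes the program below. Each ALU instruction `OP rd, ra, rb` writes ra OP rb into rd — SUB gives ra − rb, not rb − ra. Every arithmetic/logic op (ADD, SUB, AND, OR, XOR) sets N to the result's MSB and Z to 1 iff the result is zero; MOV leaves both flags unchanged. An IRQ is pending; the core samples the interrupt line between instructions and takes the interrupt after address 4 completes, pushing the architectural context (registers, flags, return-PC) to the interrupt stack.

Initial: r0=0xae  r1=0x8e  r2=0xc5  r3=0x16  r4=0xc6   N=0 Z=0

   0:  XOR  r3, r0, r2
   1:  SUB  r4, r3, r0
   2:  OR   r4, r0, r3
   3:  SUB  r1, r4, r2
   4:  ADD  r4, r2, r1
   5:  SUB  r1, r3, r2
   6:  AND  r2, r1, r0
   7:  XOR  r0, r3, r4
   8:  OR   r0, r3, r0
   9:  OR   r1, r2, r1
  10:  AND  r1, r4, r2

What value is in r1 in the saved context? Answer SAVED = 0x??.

after  0: r0=0xae r1=0x8e r2=0xc5 r3=0x6b r4=0xc6  N=0 Z=0
after  1: r0=0xae r1=0x8e r2=0xc5 r3=0x6b r4=0xbd  N=1 Z=0
after  2: r0=0xae r1=0x8e r2=0xc5 r3=0x6b r4=0xef  N=1 Z=0
after  3: r0=0xae r1=0x2a r2=0xc5 r3=0x6b r4=0xef  N=0 Z=0
after  4: r0=0xae r1=0x2a r2=0xc5 r3=0x6b r4=0xef  N=1 Z=0
-- IRQ taken; context saved, return-PC = 5 --

SAVED = 0x2a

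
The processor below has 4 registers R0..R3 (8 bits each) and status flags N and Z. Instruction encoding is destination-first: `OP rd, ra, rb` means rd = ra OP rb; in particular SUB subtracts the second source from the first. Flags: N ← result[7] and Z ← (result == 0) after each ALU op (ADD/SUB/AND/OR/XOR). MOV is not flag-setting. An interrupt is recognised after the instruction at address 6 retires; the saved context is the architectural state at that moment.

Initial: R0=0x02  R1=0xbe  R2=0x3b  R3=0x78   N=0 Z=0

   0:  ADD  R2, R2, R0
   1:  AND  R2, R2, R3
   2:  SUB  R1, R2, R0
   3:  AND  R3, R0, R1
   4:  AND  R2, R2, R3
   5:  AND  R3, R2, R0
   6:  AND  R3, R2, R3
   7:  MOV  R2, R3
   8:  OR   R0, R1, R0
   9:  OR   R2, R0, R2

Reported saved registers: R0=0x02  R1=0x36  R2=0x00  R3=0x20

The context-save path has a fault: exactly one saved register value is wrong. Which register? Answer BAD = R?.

after  0: R0=0x02 R1=0xbe R2=0x3d R3=0x78  N=0 Z=0
after  1: R0=0x02 R1=0xbe R2=0x38 R3=0x78  N=0 Z=0
after  2: R0=0x02 R1=0x36 R2=0x38 R3=0x78  N=0 Z=0
after  3: R0=0x02 R1=0x36 R2=0x38 R3=0x02  N=0 Z=0
after  4: R0=0x02 R1=0x36 R2=0x00 R3=0x02  N=0 Z=1
after  5: R0=0x02 R1=0x36 R2=0x00 R3=0x00  N=0 Z=1
after  6: R0=0x02 R1=0x36 R2=0x00 R3=0x00  N=0 Z=1
-- IRQ taken; context saved, return-PC = 7 --
mismatch: R3: reported 0x20 vs actual 0x00

BAD = R3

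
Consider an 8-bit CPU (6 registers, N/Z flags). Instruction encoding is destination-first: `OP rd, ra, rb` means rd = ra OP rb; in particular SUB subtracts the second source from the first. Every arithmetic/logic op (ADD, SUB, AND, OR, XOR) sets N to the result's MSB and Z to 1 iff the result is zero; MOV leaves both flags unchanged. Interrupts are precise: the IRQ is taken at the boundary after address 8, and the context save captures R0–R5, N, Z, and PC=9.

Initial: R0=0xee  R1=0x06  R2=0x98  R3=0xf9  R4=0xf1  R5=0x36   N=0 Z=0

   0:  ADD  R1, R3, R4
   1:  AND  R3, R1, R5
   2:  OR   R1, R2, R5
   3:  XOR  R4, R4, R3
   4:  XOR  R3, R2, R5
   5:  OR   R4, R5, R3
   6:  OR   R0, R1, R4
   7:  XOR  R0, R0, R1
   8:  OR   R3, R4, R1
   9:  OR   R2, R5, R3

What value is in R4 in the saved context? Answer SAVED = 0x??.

after  0: R0=0xee R1=0xea R2=0x98 R3=0xf9 R4=0xf1 R5=0x36  N=1 Z=0
after  1: R0=0xee R1=0xea R2=0x98 R3=0x22 R4=0xf1 R5=0x36  N=0 Z=0
after  2: R0=0xee R1=0xbe R2=0x98 R3=0x22 R4=0xf1 R5=0x36  N=1 Z=0
after  3: R0=0xee R1=0xbe R2=0x98 R3=0x22 R4=0xd3 R5=0x36  N=1 Z=0
after  4: R0=0xee R1=0xbe R2=0x98 R3=0xae R4=0xd3 R5=0x36  N=1 Z=0
after  5: R0=0xee R1=0xbe R2=0x98 R3=0xae R4=0xbe R5=0x36  N=1 Z=0
after  6: R0=0xbe R1=0xbe R2=0x98 R3=0xae R4=0xbe R5=0x36  N=1 Z=0
after  7: R0=0x00 R1=0xbe R2=0x98 R3=0xae R4=0xbe R5=0x36  N=0 Z=1
after  8: R0=0x00 R1=0xbe R2=0x98 R3=0xbe R4=0xbe R5=0x36  N=1 Z=0
-- IRQ taken; context saved, return-PC = 9 --

SAVED = 0xbe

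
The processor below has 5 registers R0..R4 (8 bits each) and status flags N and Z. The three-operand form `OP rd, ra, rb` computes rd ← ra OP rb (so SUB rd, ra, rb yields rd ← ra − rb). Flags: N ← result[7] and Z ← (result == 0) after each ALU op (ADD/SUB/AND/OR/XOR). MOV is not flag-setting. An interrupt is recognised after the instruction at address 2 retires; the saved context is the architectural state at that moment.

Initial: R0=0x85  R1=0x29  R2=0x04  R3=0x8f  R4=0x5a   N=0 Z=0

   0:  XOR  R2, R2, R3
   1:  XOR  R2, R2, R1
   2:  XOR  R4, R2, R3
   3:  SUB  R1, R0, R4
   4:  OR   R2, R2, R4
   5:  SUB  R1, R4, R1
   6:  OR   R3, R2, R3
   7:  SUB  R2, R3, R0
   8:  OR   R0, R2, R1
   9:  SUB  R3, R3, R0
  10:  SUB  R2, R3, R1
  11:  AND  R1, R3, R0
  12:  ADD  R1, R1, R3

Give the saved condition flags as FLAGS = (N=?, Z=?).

FLAGS = (N=0, Z=0)

after  0: R0=0x85 R1=0x29 R2=0x8b R3=0x8f R4=0x5a  N=1 Z=0
after  1: R0=0x85 R1=0x29 R2=0xa2 R3=0x8f R4=0x5a  N=1 Z=0
after  2: R0=0x85 R1=0x29 R2=0xa2 R3=0x8f R4=0x2d  N=0 Z=0
-- IRQ taken; context saved, return-PC = 3 --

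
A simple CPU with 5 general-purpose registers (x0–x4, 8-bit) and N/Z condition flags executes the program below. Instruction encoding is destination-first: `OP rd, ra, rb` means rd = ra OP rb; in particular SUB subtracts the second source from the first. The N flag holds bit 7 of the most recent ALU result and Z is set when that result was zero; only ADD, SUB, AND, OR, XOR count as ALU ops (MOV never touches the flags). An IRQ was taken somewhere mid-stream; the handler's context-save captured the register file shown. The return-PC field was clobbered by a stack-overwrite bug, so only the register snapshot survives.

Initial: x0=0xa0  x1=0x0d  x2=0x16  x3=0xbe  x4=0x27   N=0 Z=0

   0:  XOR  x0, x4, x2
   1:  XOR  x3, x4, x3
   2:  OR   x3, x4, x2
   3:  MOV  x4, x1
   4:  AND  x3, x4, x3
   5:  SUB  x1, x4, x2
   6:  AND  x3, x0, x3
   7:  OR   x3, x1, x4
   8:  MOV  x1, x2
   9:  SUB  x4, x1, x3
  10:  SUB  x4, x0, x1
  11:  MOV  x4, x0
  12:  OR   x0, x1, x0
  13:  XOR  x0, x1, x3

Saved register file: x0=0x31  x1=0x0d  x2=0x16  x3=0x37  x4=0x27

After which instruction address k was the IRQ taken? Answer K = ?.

K = 2

after  0: x0=0x31 x1=0x0d x2=0x16 x3=0xbe x4=0x27  N=0 Z=0
after  1: x0=0x31 x1=0x0d x2=0x16 x3=0x99 x4=0x27  N=1 Z=0
after  2: x0=0x31 x1=0x0d x2=0x16 x3=0x37 x4=0x27  N=0 Z=0
-- IRQ taken; context saved, return-PC = 3 --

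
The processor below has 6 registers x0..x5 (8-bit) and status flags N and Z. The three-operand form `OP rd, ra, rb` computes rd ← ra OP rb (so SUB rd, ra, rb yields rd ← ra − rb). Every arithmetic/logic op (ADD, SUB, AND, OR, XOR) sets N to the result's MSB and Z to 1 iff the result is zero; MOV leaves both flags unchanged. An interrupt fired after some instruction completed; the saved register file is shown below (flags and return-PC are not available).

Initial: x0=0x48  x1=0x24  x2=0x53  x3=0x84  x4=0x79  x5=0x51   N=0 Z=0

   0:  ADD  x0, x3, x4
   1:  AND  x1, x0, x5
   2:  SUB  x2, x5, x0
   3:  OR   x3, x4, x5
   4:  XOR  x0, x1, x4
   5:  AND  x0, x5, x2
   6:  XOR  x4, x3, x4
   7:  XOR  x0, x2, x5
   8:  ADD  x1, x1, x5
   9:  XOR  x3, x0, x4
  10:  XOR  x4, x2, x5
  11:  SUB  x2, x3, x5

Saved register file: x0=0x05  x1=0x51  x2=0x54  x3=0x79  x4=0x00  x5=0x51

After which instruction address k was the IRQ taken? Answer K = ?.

K = 7

after  0: x0=0xfd x1=0x24 x2=0x53 x3=0x84 x4=0x79 x5=0x51  N=1 Z=0
after  1: x0=0xfd x1=0x51 x2=0x53 x3=0x84 x4=0x79 x5=0x51  N=0 Z=0
after  2: x0=0xfd x1=0x51 x2=0x54 x3=0x84 x4=0x79 x5=0x51  N=0 Z=0
after  3: x0=0xfd x1=0x51 x2=0x54 x3=0x79 x4=0x79 x5=0x51  N=0 Z=0
after  4: x0=0x28 x1=0x51 x2=0x54 x3=0x79 x4=0x79 x5=0x51  N=0 Z=0
after  5: x0=0x50 x1=0x51 x2=0x54 x3=0x79 x4=0x79 x5=0x51  N=0 Z=0
after  6: x0=0x50 x1=0x51 x2=0x54 x3=0x79 x4=0x00 x5=0x51  N=0 Z=1
after  7: x0=0x05 x1=0x51 x2=0x54 x3=0x79 x4=0x00 x5=0x51  N=0 Z=0
-- IRQ taken; context saved, return-PC = 8 --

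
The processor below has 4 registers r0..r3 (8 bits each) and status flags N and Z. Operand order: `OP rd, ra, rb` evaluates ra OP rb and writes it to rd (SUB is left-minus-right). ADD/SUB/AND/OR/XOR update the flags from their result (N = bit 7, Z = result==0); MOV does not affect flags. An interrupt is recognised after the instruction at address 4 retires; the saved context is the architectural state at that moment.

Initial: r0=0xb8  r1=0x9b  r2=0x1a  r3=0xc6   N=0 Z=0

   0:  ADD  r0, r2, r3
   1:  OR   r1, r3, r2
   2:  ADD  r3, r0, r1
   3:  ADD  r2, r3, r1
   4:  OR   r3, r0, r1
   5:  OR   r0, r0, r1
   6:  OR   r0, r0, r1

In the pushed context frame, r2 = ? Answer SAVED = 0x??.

after  0: r0=0xe0 r1=0x9b r2=0x1a r3=0xc6  N=1 Z=0
after  1: r0=0xe0 r1=0xde r2=0x1a r3=0xc6  N=1 Z=0
after  2: r0=0xe0 r1=0xde r2=0x1a r3=0xbe  N=1 Z=0
after  3: r0=0xe0 r1=0xde r2=0x9c r3=0xbe  N=1 Z=0
after  4: r0=0xe0 r1=0xde r2=0x9c r3=0xfe  N=1 Z=0
-- IRQ taken; context saved, return-PC = 5 --

SAVED = 0x9c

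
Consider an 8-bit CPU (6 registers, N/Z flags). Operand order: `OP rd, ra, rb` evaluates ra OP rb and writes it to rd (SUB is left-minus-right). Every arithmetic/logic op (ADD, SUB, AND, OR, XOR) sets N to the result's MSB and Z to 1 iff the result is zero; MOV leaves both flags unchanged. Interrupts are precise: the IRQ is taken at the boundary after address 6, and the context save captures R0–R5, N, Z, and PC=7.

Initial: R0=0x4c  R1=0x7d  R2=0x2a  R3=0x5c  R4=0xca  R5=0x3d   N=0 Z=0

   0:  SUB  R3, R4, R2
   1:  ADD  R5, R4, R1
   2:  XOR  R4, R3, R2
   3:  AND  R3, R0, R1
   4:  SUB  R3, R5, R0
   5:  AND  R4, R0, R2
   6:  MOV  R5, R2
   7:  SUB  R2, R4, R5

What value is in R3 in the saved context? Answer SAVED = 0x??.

SAVED = 0xfb

after  0: R0=0x4c R1=0x7d R2=0x2a R3=0xa0 R4=0xca R5=0x3d  N=1 Z=0
after  1: R0=0x4c R1=0x7d R2=0x2a R3=0xa0 R4=0xca R5=0x47  N=0 Z=0
after  2: R0=0x4c R1=0x7d R2=0x2a R3=0xa0 R4=0x8a R5=0x47  N=1 Z=0
after  3: R0=0x4c R1=0x7d R2=0x2a R3=0x4c R4=0x8a R5=0x47  N=0 Z=0
after  4: R0=0x4c R1=0x7d R2=0x2a R3=0xfb R4=0x8a R5=0x47  N=1 Z=0
after  5: R0=0x4c R1=0x7d R2=0x2a R3=0xfb R4=0x08 R5=0x47  N=0 Z=0
after  6: R0=0x4c R1=0x7d R2=0x2a R3=0xfb R4=0x08 R5=0x2a  N=0 Z=0
-- IRQ taken; context saved, return-PC = 7 --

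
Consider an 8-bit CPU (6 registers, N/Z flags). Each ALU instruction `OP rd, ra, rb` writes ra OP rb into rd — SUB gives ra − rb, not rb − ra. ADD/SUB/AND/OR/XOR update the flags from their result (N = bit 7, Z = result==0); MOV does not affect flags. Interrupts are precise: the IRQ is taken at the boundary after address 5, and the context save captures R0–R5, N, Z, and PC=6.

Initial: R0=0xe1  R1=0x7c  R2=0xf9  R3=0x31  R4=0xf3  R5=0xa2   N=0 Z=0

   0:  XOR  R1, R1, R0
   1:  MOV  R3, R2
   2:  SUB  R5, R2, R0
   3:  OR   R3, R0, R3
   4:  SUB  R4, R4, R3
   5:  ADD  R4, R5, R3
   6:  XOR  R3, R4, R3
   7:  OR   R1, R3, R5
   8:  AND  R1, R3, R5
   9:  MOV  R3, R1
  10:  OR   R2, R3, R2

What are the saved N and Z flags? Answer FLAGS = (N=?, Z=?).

FLAGS = (N=0, Z=0)

after  0: R0=0xe1 R1=0x9d R2=0xf9 R3=0x31 R4=0xf3 R5=0xa2  N=1 Z=0
after  1: R0=0xe1 R1=0x9d R2=0xf9 R3=0xf9 R4=0xf3 R5=0xa2  N=1 Z=0
after  2: R0=0xe1 R1=0x9d R2=0xf9 R3=0xf9 R4=0xf3 R5=0x18  N=0 Z=0
after  3: R0=0xe1 R1=0x9d R2=0xf9 R3=0xf9 R4=0xf3 R5=0x18  N=1 Z=0
after  4: R0=0xe1 R1=0x9d R2=0xf9 R3=0xf9 R4=0xfa R5=0x18  N=1 Z=0
after  5: R0=0xe1 R1=0x9d R2=0xf9 R3=0xf9 R4=0x11 R5=0x18  N=0 Z=0
-- IRQ taken; context saved, return-PC = 6 --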